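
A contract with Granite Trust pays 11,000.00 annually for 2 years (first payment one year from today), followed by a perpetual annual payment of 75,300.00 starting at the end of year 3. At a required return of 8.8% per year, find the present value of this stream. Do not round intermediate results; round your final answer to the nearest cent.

PV of 2-year annuity: 11,000.00 × [1 − (1+0.088)^−2] / 0.088 = 19402.84386
Perpetuity value at year 2: 75,300.00 / 0.088 = 855681.81818
PV of perpetuity: 855681.81818 / (1+0.088)^2 = 722860.53250
Total PV = 19402.84386 + 722860.53250 = 742263.37636

742263.38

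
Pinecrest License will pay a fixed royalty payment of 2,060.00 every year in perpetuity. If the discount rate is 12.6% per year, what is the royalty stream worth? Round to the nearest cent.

16349.21

Level perpetuity: PV = C / r = 2,060.00 / 0.126 = 16,349.21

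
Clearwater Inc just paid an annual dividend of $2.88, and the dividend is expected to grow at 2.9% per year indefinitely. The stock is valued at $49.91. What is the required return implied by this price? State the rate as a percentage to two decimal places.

D₁ = $2.88 × 1.029 = $2.9635
P = D₁/(r − g) ⇒ r = D₁/P + g = $2.9635/$49.91 + 0.029 = 0.059377 + 0.029 = 0.088377

8.84%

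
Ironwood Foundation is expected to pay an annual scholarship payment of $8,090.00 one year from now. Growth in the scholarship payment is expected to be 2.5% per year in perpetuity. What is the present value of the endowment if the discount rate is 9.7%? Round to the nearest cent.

$112361.11

Growing perpetuity: P = D₁ / (r − g) = $8,090.0000 / (0.097 − 0.025) = $112,361.11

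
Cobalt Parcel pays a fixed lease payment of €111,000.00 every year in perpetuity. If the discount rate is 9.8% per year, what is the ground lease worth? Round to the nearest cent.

€1132653.06

Level perpetuity: PV = C / r = €111,000.00 / 0.098 = €1,132,653.06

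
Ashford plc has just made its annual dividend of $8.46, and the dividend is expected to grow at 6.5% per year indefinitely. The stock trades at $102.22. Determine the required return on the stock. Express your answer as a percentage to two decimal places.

15.31%

D₁ = $8.46 × 1.065 = $9.0099
P = D₁/(r − g) ⇒ r = D₁/P + g = $9.0099/$102.22 + 0.065 = 0.088142 + 0.065 = 0.153142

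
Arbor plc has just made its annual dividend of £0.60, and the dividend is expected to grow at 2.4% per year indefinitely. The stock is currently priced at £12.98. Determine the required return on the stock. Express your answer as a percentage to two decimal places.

D₁ = £0.60 × 1.024 = £0.6144
P = D₁/(r − g) ⇒ r = D₁/P + g = £0.6144/£12.98 + 0.024 = 0.047334 + 0.024 = 0.071334

7.13%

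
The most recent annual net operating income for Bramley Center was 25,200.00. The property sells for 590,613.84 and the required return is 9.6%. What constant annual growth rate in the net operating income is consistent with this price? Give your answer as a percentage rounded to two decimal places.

P = D₀(1+g)/(r−g) ⇒ P(r−g) = D₀(1+g) ⇒ g(P+D₀) = P·r − D₀
g = (P·r − D₀)/(P + D₀) = (590,613.84×0.096 − 25,200.00) / (590,613.84 + 25,200.00) = 0.051150

5.12%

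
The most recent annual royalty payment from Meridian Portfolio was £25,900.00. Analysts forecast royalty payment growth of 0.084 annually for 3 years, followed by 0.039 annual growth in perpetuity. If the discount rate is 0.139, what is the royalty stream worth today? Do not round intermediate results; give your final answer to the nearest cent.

£302404.79

D_1 = 28075.60000
D_2 = 30433.95040
D_3 = 32990.40223
Terminal value at year 3: TV = D_3×(1+g_2)/(r−g_2) = 34277.02792/0.1 = 342770.27921
P_0 = D_1/(1+r)^1 + D_2/(1+r)^2 + D_3/(1+r)^3 + TV/(1+r)^3
    = 24649.34153 + 23459.07482 + 22326.28367 + 231970.08734 = 302404.78735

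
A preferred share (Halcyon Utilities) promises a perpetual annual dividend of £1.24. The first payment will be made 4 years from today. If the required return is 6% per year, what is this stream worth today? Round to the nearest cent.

Value at end of year 3: C / r = £1.24 / 0.06 = £20.6667
Discount to today: PV = £20.6667 / (1 + 0.06)^3 = £20.6667 / 1.191016 = £17.35

£17.35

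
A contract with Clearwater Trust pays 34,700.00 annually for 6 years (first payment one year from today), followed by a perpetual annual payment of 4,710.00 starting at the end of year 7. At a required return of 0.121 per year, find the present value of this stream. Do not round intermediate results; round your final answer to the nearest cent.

PV of 6-year annuity: 34,700.00 × [1 − (1+0.121)^−6] / 0.121 = 142262.69084
Perpetuity value at year 6: 4,710.00 / 0.121 = 38925.61983
PV of perpetuity: 38925.61983 / (1+0.121)^6 = 19615.61194
Total PV = 142262.69084 + 19615.61194 = 161878.30278

161878.30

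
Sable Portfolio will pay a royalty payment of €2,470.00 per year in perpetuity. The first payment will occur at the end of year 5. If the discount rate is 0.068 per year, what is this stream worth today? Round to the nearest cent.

€27919.20

Value at end of year 4: C / r = €2,470.00 / 0.068 = €36,323.5294
Discount to today: PV = €36,323.5294 / (1 + 0.068)^4 = €36,323.5294 / 1.301023 = €27,919.20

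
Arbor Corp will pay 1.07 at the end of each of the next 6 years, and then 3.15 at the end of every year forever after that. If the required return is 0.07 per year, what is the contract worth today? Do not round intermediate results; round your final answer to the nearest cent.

PV of 6-year annuity: 1.07 × [1 − (1+0.07)^−6] / 0.07 = 5.10020
Perpetuity value at year 6: 3.15 / 0.07 = 45.00000
PV of perpetuity: 45.00000 / (1+0.07)^6 = 29.98540
Total PV = 5.10020 + 29.98540 = 35.08560

35.09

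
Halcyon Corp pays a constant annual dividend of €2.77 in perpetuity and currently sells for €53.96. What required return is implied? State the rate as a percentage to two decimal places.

5.13%

P = C/r ⇒ r = C/P = €2.77/€53.96 = 0.051334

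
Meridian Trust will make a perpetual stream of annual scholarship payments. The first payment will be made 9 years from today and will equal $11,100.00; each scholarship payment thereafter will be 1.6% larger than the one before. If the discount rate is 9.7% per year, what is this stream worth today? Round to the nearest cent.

Value at end of year 8: C₁ / (r − g) = $11,100.00 / (0.097 − 0.016) = $137,037.0370
Discount to today: PV = $137,037.0370 / (1 + 0.097)^8 = $137,037.0370 / 2.097264 = $65,340.87

$65340.87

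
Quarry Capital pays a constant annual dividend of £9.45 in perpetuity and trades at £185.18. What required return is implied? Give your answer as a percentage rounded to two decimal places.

P = C/r ⇒ r = C/P = £9.45/£185.18 = 0.051031

5.10%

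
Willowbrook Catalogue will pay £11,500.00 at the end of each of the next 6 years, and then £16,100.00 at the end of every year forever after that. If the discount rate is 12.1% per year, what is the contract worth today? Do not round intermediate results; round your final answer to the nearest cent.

£114198.82

PV of 6-year annuity: £11,500.00 × [1 − (1+0.121)^−6] / 0.121 = 47147.57766
Perpetuity value at year 6: £16,100.00 / 0.121 = 133057.85124
PV of perpetuity: 133057.85124 / (1+0.121)^6 = 67051.24252
Total PV = 47147.57766 + 67051.24252 = 114198.82018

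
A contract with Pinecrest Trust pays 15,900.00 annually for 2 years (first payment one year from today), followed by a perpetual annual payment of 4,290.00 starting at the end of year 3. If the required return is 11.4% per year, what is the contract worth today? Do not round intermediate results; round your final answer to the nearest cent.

PV of 2-year annuity: 15,900.00 × [1 − (1+0.114)^−2] / 0.114 = 27085.17997
Perpetuity value at year 2: 4,290.00 / 0.114 = 37631.57895
PV of perpetuity: 37631.57895 / (1+0.114)^2 = 30323.69077
Total PV = 27085.17997 + 30323.69077 = 57408.87074

57408.87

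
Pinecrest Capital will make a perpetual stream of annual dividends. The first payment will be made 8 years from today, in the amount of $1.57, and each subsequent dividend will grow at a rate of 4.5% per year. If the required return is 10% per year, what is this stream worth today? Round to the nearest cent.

Value at end of year 7: C₁ / (r − g) = $1.57 / (0.1 − 0.045) = $28.5455
Discount to today: PV = $28.5455 / (1 + 0.1)^7 = $28.5455 / 1.948717 = $14.65

$14.65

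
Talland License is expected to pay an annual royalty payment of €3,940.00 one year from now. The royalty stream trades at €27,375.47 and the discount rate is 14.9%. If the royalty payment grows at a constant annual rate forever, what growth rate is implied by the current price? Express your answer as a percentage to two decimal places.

0.51%

P = D₁/(r−g) ⇒ g = r − D₁/P = 0.149 − €3,940.00/€27,375.47 = 0.005076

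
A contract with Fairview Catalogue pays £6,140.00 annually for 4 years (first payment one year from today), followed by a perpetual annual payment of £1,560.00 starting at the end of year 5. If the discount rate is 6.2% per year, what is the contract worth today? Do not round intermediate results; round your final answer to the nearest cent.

£40959.06

PV of 4-year annuity: £6,140.00 × [1 − (1+0.062)^−4] / 0.062 = 21178.67326
Perpetuity value at year 4: £1,560.00 / 0.062 = 25161.29032
PV of perpetuity: 25161.29032 / (1+0.062)^4 = 19780.38962
Total PV = 21178.67326 + 19780.38962 = 40959.06288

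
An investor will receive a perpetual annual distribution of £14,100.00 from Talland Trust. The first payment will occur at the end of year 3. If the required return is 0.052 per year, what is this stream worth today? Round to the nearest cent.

£245010.27

Value at end of year 2: C / r = £14,100.00 / 0.052 = £271,153.8462
Discount to today: PV = £271,153.8462 / (1 + 0.052)^2 = £271,153.8462 / 1.106704 = £245,010.27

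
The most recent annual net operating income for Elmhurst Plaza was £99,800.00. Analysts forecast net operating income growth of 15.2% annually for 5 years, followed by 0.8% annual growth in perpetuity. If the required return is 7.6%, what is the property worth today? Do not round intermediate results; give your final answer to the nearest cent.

D_1 = 114969.60000
D_2 = 132444.97920
D_3 = 152576.61604
D_4 = 175768.26168
D_5 = 202485.03745
Terminal value at year 5: TV = D_5×(1+g_2)/(r−g_2) = 204104.91775/0.068 = 3001542.90810
P_0 = D_1/(1+r)^1 + D_2/(1+r)^2 + D_3/(1+r)^3 + D_4/(1+r)^4 + D_5/(1+r)^5 + TV/(1+r)^5
    = 106849.07063 + 114396.03101 + 122476.04807 + 131126.77266 + 140388.51496 + 2081053.28063 = 2696289.71796

£2696289.72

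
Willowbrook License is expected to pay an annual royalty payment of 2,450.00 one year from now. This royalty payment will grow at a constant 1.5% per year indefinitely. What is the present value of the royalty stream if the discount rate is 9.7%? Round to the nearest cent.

Growing perpetuity: P = D₁ / (r − g) = 2,450.0000 / (0.097 − 0.015) = 29,878.05

29878.05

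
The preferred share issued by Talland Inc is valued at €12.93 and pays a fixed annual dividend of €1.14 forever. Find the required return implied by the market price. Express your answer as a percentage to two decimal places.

P = C/r ⇒ r = C/P = €1.14/€12.93 = 0.088167

8.82%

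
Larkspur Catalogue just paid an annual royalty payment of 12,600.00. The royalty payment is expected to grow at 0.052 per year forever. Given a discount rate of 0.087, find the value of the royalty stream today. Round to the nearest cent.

378720.00

D₁ = D₀ × (1 + g) = 12,600.00 × 1.052 = 13,255.2000
Growing perpetuity: P = D₁ / (r − g) = 13,255.2000 / (0.087 − 0.052) = 378,720.00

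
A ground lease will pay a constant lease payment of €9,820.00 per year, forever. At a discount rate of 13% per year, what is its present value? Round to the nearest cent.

Level perpetuity: PV = C / r = €9,820.00 / 0.13 = €75,538.46

€75538.46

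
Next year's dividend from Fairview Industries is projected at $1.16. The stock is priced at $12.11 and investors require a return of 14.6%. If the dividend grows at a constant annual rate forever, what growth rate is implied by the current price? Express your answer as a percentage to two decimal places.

P = D₁/(r−g) ⇒ g = r − D₁/P = 0.146 − $1.16/$12.11 = 0.050211

5.02%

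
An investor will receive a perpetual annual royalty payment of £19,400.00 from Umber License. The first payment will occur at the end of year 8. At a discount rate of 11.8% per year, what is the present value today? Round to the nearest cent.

Value at end of year 7: C / r = £19,400.00 / 0.118 = £164,406.7797
Discount to today: PV = £164,406.7797 / (1 + 0.118)^7 = £164,406.7797 / 2.183195 = £75,305.57

£75305.57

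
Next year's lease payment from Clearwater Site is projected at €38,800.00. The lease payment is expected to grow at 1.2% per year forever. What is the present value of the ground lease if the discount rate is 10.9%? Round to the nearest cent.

€400000.00

Growing perpetuity: P = D₁ / (r − g) = €38,800.0000 / (0.109 − 0.012) = €400,000.00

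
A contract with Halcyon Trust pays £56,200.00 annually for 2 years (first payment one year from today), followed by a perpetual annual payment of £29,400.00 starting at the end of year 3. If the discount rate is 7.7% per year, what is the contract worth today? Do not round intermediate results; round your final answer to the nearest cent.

PV of 2-year annuity: £56,200.00 × [1 − (1+0.077)^−2] / 0.077 = 100633.22841
Perpetuity value at year 2: £29,400.00 / 0.077 = 381818.18182
PV of perpetuity: 381818.18182 / (1+0.077)^2 = 329173.75272
Total PV = 100633.22841 + 329173.75272 = 429806.98113

£429806.98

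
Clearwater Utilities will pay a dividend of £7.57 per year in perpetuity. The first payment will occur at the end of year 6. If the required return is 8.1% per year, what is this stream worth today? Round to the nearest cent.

Value at end of year 5: C / r = £7.57 / 0.081 = £93.4568
Discount to today: PV = £93.4568 / (1 + 0.081)^5 = £93.4568 / 1.476143 = £63.31

£63.31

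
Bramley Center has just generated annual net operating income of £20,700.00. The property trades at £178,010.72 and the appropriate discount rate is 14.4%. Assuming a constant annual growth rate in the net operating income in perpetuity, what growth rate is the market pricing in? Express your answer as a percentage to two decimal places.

P = D₀(1+g)/(r−g) ⇒ P(r−g) = D₀(1+g) ⇒ g(P+D₀) = P·r − D₀
g = (P·r − D₀)/(P + D₀) = (£178,010.72×0.144 − £20,700.00) / (£178,010.72 + £20,700.00) = 0.024828

2.48%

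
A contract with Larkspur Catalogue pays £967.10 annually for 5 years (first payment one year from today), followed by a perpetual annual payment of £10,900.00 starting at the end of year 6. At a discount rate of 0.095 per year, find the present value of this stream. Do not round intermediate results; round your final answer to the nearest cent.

£76597.40

PV of 5-year annuity: £967.10 × [1 − (1+0.095)^−5] / 0.095 = 3713.38237
Perpetuity value at year 5: £10,900.00 / 0.095 = 114736.84211
PV of perpetuity: 114736.84211 / (1+0.095)^5 = 72884.01633
Total PV = 3713.38237 + 72884.01633 = 76597.39870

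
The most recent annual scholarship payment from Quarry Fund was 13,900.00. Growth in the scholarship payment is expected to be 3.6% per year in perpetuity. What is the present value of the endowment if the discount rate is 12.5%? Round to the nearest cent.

161802.25

D₁ = D₀ × (1 + g) = 13,900.00 × 1.036 = 14,400.4000
Growing perpetuity: P = D₁ / (r − g) = 14,400.4000 / (0.125 − 0.036) = 161,802.25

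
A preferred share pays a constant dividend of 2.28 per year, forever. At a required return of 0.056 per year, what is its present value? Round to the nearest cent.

Level perpetuity: PV = C / r = 2.28 / 0.056 = 40.71

40.71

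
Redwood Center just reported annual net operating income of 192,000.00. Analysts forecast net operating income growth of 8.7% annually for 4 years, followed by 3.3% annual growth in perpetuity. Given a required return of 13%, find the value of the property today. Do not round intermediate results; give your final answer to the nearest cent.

D_1 = 208704.00000
D_2 = 226861.24800
D_3 = 246598.17658
D_4 = 268052.21794
Terminal value at year 4: TV = D_4×(1+g_2)/(r−g_2) = 276897.94113/0.097 = 2854617.94979
P_0 = D_1/(1+r)^1 + D_2/(1+r)^2 + D_3/(1+r)^3 + D_4/(1+r)^4 + TV/(1+r)^4
    = 184693.80531 + 177665.63396 + 170904.90629 + 164401.44526 + 1750790.64898 = 2448456.43980

2448456.44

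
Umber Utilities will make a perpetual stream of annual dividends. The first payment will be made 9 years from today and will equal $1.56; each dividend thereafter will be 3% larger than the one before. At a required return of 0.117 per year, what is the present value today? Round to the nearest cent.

$7.40

Value at end of year 8: C₁ / (r − g) = $1.56 / (0.117 − 0.03) = $17.9310
Discount to today: PV = $17.9310 / (1 + 0.117)^8 = $17.9310 / 2.423402 = $7.40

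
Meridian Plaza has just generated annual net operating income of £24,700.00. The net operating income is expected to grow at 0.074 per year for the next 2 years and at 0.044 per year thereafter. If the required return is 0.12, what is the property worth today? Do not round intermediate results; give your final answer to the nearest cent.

D_1 = 26527.80000
D_2 = 28490.85720
Terminal value at year 2: TV = D_2×(1+g_2)/(r−g_2) = 29744.45492/0.076 = 391374.40680
P_0 = D_1/(1+r)^1 + D_2/(1+r)^2 + TV/(1+r)^2
    = 23685.53571 + 22712.73693 + 312001.28093 = 358399.55357

£358399.55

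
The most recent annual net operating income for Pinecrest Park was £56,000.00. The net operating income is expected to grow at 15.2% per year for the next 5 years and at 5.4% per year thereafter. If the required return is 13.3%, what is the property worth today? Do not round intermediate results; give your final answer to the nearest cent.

£1106327.61

D_1 = 64512.00000
D_2 = 74317.82400
D_3 = 85614.13325
D_4 = 98627.48150
D_5 = 113618.85869
Terminal value at year 5: TV = D_5×(1+g_2)/(r−g_2) = 119754.27706/0.079 = 1515876.92480
P_0 = D_1/(1+r)^1 + D_2/(1+r)^2 + D_3/(1+r)^3 + D_4/(1+r)^4 + D_5/(1+r)^5 + TV/(1+r)^5
    = 56939.09974 + 57893.94783 + 58864.80839 + 59851.94992 + 60855.64546 + 811922.15595 = 1106327.60729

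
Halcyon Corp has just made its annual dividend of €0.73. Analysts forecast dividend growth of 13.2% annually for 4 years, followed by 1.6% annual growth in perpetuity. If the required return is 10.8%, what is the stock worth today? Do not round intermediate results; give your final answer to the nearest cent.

€11.86

D_1 = 0.82636
D_2 = 0.93544
D_3 = 1.05892
D_4 = 1.19869
Terminal value at year 4: TV = D_4×(1+g_2)/(r−g_2) = 1.21787/0.092 = 13.23776
P_0 = D_1/(1+r)^1 + D_2/(1+r)^2 + D_3/(1+r)^3 + D_4/(1+r)^4 + TV/(1+r)^4
    = 0.74581 + 0.76197 + 0.77847 + 0.79533 + 8.78325 = 11.86484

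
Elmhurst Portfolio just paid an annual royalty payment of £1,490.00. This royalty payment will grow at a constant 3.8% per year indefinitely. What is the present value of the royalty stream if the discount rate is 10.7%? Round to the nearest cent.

£22414.78

D₁ = D₀ × (1 + g) = £1,490.00 × 1.038 = £1,546.6200
Growing perpetuity: P = D₁ / (r − g) = £1,546.6200 / (0.107 − 0.038) = £22,414.78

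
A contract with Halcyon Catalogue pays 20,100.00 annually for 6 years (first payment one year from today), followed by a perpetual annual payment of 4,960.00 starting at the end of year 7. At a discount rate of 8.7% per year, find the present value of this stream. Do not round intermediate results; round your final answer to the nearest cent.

125540.09

PV of 6-year annuity: 20,100.00 × [1 − (1+0.087)^−6] / 0.087 = 90979.18529
Perpetuity value at year 6: 4,960.00 / 0.087 = 57011.49425
PV of perpetuity: 57011.49425 / (1+0.087)^6 = 34560.90923
Total PV = 90979.18529 + 34560.90923 = 125540.09451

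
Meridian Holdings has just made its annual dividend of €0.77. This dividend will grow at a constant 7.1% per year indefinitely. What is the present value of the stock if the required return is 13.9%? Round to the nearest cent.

€12.13

D₁ = D₀ × (1 + g) = €0.77 × 1.071 = €0.8247
Growing perpetuity: P = D₁ / (r − g) = €0.8247 / (0.139 − 0.071) = €12.13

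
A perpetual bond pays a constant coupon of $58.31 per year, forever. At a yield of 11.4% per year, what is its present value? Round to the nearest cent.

$511.49

Level perpetuity: PV = C / r = $58.31 / 0.114 = $511.49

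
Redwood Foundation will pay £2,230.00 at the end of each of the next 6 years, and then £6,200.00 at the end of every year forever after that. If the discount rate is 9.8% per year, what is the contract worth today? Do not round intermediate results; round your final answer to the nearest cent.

£45873.11

PV of 6-year annuity: £2,230.00 × [1 − (1+0.098)^−6] / 0.098 = 9769.42054
Perpetuity value at year 6: £6,200.00 / 0.098 = 63265.30612
PV of perpetuity: 63265.30612 / (1+0.098)^6 = 36103.68847
Total PV = 9769.42054 + 36103.68847 = 45873.10901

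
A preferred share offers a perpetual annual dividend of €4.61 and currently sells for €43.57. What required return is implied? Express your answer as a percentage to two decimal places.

P = C/r ⇒ r = C/P = €4.61/€43.57 = 0.105807

10.58%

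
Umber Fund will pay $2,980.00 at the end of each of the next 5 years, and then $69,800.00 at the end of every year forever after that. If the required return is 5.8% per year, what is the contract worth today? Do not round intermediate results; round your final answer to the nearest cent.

$920440.07

PV of 5-year annuity: $2,980.00 × [1 − (1+0.058)^−5] / 0.058 = 12621.43764
Perpetuity value at year 5: $69,800.00 / 0.058 = 1203448.27586
PV of perpetuity: 1203448.27586 / (1+0.058)^5 = 907818.62916
Total PV = 12621.43764 + 907818.62916 = 920440.06679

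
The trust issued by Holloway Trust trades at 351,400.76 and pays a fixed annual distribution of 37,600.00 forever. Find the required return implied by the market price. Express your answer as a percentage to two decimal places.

P = C/r ⇒ r = C/P = 37,600.00/351,400.76 = 0.107000

10.70%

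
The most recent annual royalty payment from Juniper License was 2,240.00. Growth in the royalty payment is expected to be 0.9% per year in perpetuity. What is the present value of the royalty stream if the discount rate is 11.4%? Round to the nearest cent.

21525.33

D₁ = D₀ × (1 + g) = 2,240.00 × 1.009 = 2,260.1600
Growing perpetuity: P = D₁ / (r − g) = 2,260.1600 / (0.114 − 0.009) = 21,525.33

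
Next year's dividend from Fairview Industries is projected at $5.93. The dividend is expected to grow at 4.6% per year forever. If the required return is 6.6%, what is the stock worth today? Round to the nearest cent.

$296.50

Growing perpetuity: P = D₁ / (r − g) = $5.9300 / (0.066 − 0.046) = $296.50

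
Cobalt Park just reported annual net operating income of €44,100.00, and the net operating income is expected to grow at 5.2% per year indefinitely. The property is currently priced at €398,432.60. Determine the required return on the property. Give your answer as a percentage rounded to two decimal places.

16.84%

D₁ = €44,100.00 × 1.052 = €46,393.2000
P = D₁/(r − g) ⇒ r = D₁/P + g = €46,393.2000/€398,432.60 + 0.052 = 0.116439 + 0.052 = 0.168439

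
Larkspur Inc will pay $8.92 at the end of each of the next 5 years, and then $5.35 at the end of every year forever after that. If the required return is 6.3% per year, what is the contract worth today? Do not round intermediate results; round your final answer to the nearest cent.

PV of 5-year annuity: $8.92 × [1 − (1+0.063)^−5] / 0.063 = 37.26961
Perpetuity value at year 5: $5.35 / 0.063 = 84.92063
PV of perpetuity: 84.92063 / (1+0.063)^5 = 62.56723
Total PV = 37.26961 + 62.56723 = 99.83683

$99.84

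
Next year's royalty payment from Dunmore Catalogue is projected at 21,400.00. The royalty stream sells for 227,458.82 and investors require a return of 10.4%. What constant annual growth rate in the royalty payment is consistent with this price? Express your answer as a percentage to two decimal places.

0.99%

P = D₁/(r−g) ⇒ g = r − D₁/P = 0.104 − 21,400.00/227,458.82 = 0.009917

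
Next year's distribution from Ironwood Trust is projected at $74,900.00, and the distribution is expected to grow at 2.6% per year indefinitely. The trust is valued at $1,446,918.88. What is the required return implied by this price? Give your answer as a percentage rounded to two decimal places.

P = D₁/(r − g) ⇒ r = D₁/P + g = $74,900.0000/$1,446,918.88 + 0.026 = 0.051765 + 0.026 = 0.077765

7.78%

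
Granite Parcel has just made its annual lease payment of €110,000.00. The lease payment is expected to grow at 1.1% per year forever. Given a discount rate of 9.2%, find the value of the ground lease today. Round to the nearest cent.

D₁ = D₀ × (1 + g) = €110,000.00 × 1.011 = €111,210.0000
Growing perpetuity: P = D₁ / (r − g) = €111,210.0000 / (0.092 − 0.011) = €1,372,962.96

€1372962.96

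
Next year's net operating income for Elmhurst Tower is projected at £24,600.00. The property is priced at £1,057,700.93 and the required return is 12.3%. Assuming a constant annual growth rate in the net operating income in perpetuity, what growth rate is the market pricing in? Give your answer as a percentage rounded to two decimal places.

P = D₁/(r−g) ⇒ g = r − D₁/P = 0.123 − £24,600.00/£1,057,700.93 = 0.099742

9.97%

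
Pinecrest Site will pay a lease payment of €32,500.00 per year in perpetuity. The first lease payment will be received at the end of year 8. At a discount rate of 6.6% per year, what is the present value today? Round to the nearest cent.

€314803.09

Value at end of year 7: C / r = €32,500.00 / 0.066 = €492,424.2424
Discount to today: PV = €492,424.2424 / (1 + 0.066)^7 = €492,424.2424 / 1.564229 = €314,803.09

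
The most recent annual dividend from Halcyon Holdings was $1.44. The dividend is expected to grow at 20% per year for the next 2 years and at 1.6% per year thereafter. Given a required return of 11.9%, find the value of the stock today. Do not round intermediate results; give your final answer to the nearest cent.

D_1 = 1.72800
D_2 = 2.07360
Terminal value at year 2: TV = D_2×(1+g_2)/(r−g_2) = 2.10678/0.103 = 20.45415
P_0 = D_1/(1+r)^1 + D_2/(1+r)^2 + TV/(1+r)^2
    = 1.54424 + 1.65602 + 16.33508 = 19.53533

$19.54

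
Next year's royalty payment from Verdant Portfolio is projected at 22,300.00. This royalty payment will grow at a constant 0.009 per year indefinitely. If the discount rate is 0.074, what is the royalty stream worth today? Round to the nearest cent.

Growing perpetuity: P = D₁ / (r − g) = 22,300.0000 / (0.074 − 0.009) = 343,076.92

343076.92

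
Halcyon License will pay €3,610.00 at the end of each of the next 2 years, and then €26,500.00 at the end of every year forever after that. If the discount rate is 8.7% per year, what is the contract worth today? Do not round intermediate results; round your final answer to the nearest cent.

€264167.20

PV of 2-year annuity: €3,610.00 × [1 − (1+0.087)^−2] / 0.087 = 6376.32673
Perpetuity value at year 2: €26,500.00 / 0.087 = 304597.70115
PV of perpetuity: 304597.70115 / (1+0.087)^2 = 257790.87057
Total PV = 6376.32673 + 257790.87057 = 264167.19730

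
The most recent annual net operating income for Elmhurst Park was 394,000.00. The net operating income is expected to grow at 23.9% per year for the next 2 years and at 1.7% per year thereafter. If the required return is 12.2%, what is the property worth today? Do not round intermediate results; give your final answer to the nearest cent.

5569095.19

D_1 = 488166.00000
D_2 = 604837.67400
Terminal value at year 2: TV = D_2×(1+g_2)/(r−g_2) = 615119.91446/0.105 = 5858284.89960
P_0 = D_1/(1+r)^1 + D_2/(1+r)^2 + TV/(1+r)^2
    = 435085.56150 + 480455.44625 + 4653554.17942 = 5569095.18717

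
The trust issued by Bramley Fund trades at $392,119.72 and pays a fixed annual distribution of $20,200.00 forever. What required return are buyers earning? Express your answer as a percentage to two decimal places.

P = C/r ⇒ r = C/P = $20,200.00/$392,119.72 = 0.051515

5.15%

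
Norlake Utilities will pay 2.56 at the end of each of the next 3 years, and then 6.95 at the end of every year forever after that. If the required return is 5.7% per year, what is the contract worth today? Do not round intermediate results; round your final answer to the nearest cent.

PV of 3-year annuity: 2.56 × [1 − (1+0.057)^−3] / 0.057 = 6.88107
Perpetuity value at year 3: 6.95 / 0.057 = 121.92982
PV of perpetuity: 121.92982 / (1+0.057)^3 = 103.24879
Total PV = 6.88107 + 103.24879 = 110.12986

110.13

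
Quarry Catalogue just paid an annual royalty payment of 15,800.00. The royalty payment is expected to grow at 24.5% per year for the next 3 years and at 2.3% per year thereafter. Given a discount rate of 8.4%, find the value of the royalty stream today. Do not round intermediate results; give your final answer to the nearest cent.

464368.26

D_1 = 19671.00000
D_2 = 24490.39500
D_3 = 30490.54178
Terminal value at year 3: TV = D_3×(1+g_2)/(r−g_2) = 31191.82424/0.061 = 511341.38092
P_0 = D_1/(1+r)^1 + D_2/(1+r)^2 + D_3/(1+r)^3 + TV/(1+r)^3
    = 18146.67897 + 20841.89605 + 23937.41751 + 401442.26408 = 464368.25660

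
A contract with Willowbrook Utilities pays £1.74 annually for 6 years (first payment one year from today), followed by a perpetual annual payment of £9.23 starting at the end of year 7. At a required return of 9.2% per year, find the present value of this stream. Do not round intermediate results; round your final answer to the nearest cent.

£66.93

PV of 6-year annuity: £1.74 × [1 − (1+0.092)^−6] / 0.092 = 7.75917
Perpetuity value at year 6: £9.23 / 0.092 = 100.32609
PV of perpetuity: 100.32609 / (1+0.092)^6 = 59.16679
Total PV = 7.75917 + 59.16679 = 66.92597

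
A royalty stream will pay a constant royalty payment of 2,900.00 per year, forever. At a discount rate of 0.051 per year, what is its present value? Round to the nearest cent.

56862.75

Level perpetuity: PV = C / r = 2,900.00 / 0.051 = 56,862.75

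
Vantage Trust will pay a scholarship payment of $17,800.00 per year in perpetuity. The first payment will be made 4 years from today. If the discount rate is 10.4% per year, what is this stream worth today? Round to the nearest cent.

$127197.75

Value at end of year 3: C / r = $17,800.00 / 0.104 = $171,153.8462
Discount to today: PV = $171,153.8462 / (1 + 0.104)^3 = $171,153.8462 / 1.345573 = $127,197.75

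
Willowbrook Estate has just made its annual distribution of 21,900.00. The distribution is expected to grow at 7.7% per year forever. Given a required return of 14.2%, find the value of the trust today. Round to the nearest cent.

D₁ = D₀ × (1 + g) = 21,900.00 × 1.077 = 23,586.3000
Growing perpetuity: P = D₁ / (r − g) = 23,586.3000 / (0.142 − 0.077) = 362,866.15

362866.15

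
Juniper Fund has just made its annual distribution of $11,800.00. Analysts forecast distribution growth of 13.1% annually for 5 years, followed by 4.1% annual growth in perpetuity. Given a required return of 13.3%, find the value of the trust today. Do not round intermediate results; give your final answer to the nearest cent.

$191033.55

D_1 = 13345.80000
D_2 = 15094.09980
D_3 = 17071.42687
D_4 = 19307.78379
D_5 = 21837.10347
Terminal value at year 5: TV = D_5×(1+g_2)/(r−g_2) = 22732.42471/0.092 = 247091.57297
P_0 = D_1/(1+r)^1 + D_2/(1+r)^2 + D_3/(1+r)^3 + D_4/(1+r)^4 + D_5/(1+r)^5 + TV/(1+r)^5
    = 11779.17034 + 11758.37746 + 11737.62127 + 11716.90173 + 11696.21876 + 132345.25796 = 191033.54753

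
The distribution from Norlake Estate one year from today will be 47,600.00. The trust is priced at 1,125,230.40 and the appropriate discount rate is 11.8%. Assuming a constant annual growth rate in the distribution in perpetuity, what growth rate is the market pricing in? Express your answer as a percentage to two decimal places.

P = D₁/(r−g) ⇒ g = r − D₁/P = 0.118 − 47,600.00/1,125,230.40 = 0.075698

7.57%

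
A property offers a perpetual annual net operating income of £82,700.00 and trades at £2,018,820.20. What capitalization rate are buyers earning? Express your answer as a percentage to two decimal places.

4.10%

P = C/r ⇒ r = C/P = £82,700.00/£2,018,820.20 = 0.040965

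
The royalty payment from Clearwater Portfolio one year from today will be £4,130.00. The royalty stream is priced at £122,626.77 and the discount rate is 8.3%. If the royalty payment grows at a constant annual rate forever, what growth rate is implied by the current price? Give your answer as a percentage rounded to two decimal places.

4.93%

P = D₁/(r−g) ⇒ g = r − D₁/P = 0.083 − £4,130.00/£122,626.77 = 0.049321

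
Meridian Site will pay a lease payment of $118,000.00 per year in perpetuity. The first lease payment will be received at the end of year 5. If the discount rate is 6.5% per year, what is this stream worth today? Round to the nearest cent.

Value at end of year 4: C / r = $118,000.00 / 0.065 = $1,815,384.6154
Discount to today: PV = $1,815,384.6154 / (1 + 0.065)^4 = $1,815,384.6154 / 1.286466 = $1,411,140.38

$1411140.38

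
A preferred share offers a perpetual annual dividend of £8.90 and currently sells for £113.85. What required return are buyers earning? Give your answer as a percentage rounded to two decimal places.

P = C/r ⇒ r = C/P = £8.90/£113.85 = 0.078173

7.82%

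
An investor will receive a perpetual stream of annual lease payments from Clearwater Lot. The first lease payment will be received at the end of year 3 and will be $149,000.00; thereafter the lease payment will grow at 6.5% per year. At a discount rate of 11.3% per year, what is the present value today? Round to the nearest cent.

$2505847.88

Value at end of year 2: C₁ / (r − g) = $149,000.00 / (0.113 − 0.065) = $3,104,166.6667
Discount to today: PV = $3,104,166.6667 / (1 + 0.113)^2 = $3,104,166.6667 / 1.238769 = $2,505,847.88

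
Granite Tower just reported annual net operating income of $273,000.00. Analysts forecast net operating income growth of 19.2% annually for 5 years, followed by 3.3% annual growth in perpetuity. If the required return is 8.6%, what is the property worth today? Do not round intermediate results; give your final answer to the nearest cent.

D_1 = 325416.00000
D_2 = 387895.87200
D_3 = 462371.87942
D_4 = 551147.28027
D_5 = 656967.55809
Terminal value at year 5: TV = D_5×(1+g_2)/(r−g_2) = 678647.48750/0.053 = 12804669.57552
P_0 = D_1/(1+r)^1 + D_2/(1+r)^2 + D_3/(1+r)^3 + D_4/(1+r)^4 + D_5/(1+r)^5 + TV/(1+r)^5
    = 299646.40884 + 328893.66421 + 360995.62407 + 396230.92440 + 434905.39768 + 8476552.37367 = 10297224.39288

$10297224.39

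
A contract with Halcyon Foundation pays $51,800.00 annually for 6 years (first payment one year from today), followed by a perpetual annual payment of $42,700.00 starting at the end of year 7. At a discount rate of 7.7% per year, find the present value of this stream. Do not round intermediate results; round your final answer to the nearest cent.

PV of 6-year annuity: $51,800.00 × [1 − (1+0.077)^−6] / 0.077 = 241660.23527
Perpetuity value at year 6: $42,700.00 / 0.077 = 554545.45455
PV of perpetuity: 554545.45455 / (1+0.077)^6 = 355339.04439
Total PV = 241660.23527 + 355339.04439 = 596999.27966

$596999.28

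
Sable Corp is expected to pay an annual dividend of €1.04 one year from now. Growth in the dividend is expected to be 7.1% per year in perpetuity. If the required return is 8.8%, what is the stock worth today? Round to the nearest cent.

€61.18

Growing perpetuity: P = D₁ / (r − g) = €1.0400 / (0.088 − 0.071) = €61.18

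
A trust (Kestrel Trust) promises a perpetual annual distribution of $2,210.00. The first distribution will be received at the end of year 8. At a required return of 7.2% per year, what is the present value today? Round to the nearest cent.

$18866.71

Value at end of year 7: C / r = $2,210.00 / 0.072 = $30,694.4444
Discount to today: PV = $30,694.4444 / (1 + 0.072)^7 = $30,694.4444 / 1.626910 = $18,866.71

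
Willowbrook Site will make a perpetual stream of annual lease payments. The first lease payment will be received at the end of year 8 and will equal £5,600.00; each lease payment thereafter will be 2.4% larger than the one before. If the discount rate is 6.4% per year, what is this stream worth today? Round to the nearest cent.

£90685.25

Value at end of year 7: C₁ / (r − g) = £5,600.00 / (0.064 − 0.024) = £140,000.0000
Discount to today: PV = £140,000.0000 / (1 + 0.064)^7 = £140,000.0000 / 1.543801 = £90,685.25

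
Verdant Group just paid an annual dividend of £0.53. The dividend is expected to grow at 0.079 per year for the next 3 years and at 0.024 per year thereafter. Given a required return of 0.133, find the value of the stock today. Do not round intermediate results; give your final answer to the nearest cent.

£5.74

D_1 = 0.57187
D_2 = 0.61705
D_3 = 0.66579
Terminal value at year 3: TV = D_3×(1+g_2)/(r−g_2) = 0.68177/0.109 = 6.25480
P_0 = D_1/(1+r)^1 + D_2/(1+r)^2 + D_3/(1+r)^3 + TV/(1+r)^3
    = 0.50474 + 0.48068 + 0.45777 + 4.30055 = 5.74375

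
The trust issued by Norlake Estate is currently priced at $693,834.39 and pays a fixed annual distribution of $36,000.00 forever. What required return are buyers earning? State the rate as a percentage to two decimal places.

P = C/r ⇒ r = C/P = $36,000.00/$693,834.39 = 0.051886

5.19%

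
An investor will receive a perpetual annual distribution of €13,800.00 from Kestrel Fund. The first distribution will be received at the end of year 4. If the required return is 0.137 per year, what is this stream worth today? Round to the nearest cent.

Value at end of year 3: C / r = €13,800.00 / 0.137 = €100,729.9270
Discount to today: PV = €100,729.9270 / (1 + 0.137)^3 = €100,729.9270 / 1.469878 = €68,529.43

€68529.43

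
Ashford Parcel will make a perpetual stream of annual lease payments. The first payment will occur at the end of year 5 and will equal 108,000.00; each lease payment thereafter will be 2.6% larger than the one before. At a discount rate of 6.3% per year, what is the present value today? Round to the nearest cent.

Value at end of year 4: C₁ / (r − g) = 108,000.00 / (0.063 − 0.026) = 2,918,918.9189
Discount to today: PV = 2,918,918.9189 / (1 + 0.063)^4 = 2,918,918.9189 / 1.276830 = 2,286,067.10

2286067.10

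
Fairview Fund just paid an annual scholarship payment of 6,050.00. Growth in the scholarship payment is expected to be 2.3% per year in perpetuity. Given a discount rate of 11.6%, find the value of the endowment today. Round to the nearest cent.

66550.00

D₁ = D₀ × (1 + g) = 6,050.00 × 1.023 = 6,189.1500
Growing perpetuity: P = D₁ / (r − g) = 6,189.1500 / (0.116 − 0.023) = 66,550.00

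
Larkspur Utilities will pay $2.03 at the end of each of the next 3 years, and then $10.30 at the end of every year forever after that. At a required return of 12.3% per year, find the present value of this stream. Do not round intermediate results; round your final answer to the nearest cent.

PV of 3-year annuity: $2.03 × [1 − (1+0.123)^−3] / 0.123 = 4.85069
Perpetuity value at year 3: $10.30 / 0.123 = 83.73984
PV of perpetuity: 83.73984 / (1+0.123)^3 = 59.12795
Total PV = 4.85069 + 59.12795 = 63.97864

$63.98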